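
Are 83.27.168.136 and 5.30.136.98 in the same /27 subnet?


Mask: 255.255.255.224
83.27.168.136 AND mask = 83.27.168.128
5.30.136.98 AND mask = 5.30.136.96
No, different subnets (83.27.168.128 vs 5.30.136.96)


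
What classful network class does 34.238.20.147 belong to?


First octet: 34
Binary: 00100010
0xxxxxxx -> Class A (1-126)
Class A, default mask 255.0.0.0 (/8)


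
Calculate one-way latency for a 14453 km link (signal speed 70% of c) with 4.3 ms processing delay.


Speed = 0.7 * 3e5 km/s = 210000 km/s
Propagation delay = 14453 / 210000 = 0.0688 s = 68.8238 ms
Processing delay = 4.3 ms
Total one-way latency = 73.1238 ms


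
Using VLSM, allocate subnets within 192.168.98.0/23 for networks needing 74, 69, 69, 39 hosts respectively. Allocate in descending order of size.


74 hosts -> /25 (126 usable): 192.168.98.0/25
69 hosts -> /25 (126 usable): 192.168.98.128/25
69 hosts -> /25 (126 usable): 192.168.99.0/25
39 hosts -> /26 (62 usable): 192.168.99.128/26
Allocation: 192.168.98.0/25 (74 hosts, 126 usable); 192.168.98.128/25 (69 hosts, 126 usable); 192.168.99.0/25 (69 hosts, 126 usable); 192.168.99.128/26 (39 hosts, 62 usable)


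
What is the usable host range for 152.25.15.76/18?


Network: 152.25.0.0
Broadcast: 152.25.63.255
First usable = network + 1
Last usable = broadcast - 1
Range: 152.25.0.1 to 152.25.63.254


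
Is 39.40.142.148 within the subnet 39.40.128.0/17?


Subnet network: 39.40.128.0
Test IP AND mask: 39.40.128.0
Yes, 39.40.142.148 is in 39.40.128.0/17


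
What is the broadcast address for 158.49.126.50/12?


Network: 158.48.0.0/12
Host bits = 20
Set all host bits to 1:
Broadcast: 158.63.255.255


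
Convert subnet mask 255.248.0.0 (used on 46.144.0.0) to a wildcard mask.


Subnet mask: 255.248.0.0
Wildcard = 255.255.255.255 - subnet mask
255 - 255 = 0
255 - 248 = 7
255 - 0 = 255
255 - 0 = 255
Wildcard: 0.7.255.255


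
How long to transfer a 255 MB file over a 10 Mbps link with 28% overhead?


Effective throughput = 10 * (1 - 28/100) = 7.2 Mbps
File size in Mb = 255 * 8 = 2040 Mb
Time = 2040 / 7.2
Time = 283.3333 seconds


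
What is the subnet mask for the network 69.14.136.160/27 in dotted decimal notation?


/27 means 27 network bits, 5 host bits
Binary: 11111111111111111111111111100000
Mask: 255.255.255.224


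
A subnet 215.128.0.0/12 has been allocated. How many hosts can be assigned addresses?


Host bits = 32 - 12 = 20
Total addresses = 2^20 = 1048576
Usable = total - 2 (network and broadcast)
Usable hosts: 1048574


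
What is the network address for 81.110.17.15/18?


IP:   01010001.01101110.00010001.00001111
Mask: 11111111.11111111.11000000.00000000
AND operation:
Net:  01010001.01101110.00000000.00000000
Network: 81.110.0.0/18


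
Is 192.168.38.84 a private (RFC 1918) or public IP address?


RFC 1918 private ranges:
  10.0.0.0/8 (10.0.0.0 - 10.255.255.255)
  172.16.0.0/12 (172.16.0.0 - 172.31.255.255)
  192.168.0.0/16 (192.168.0.0 - 192.168.255.255)
Private (in 192.168.0.0/16)


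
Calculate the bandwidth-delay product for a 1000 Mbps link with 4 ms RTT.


BDP = bandwidth * RTT
= 1000 Mbps * 4 ms
= 1000 * 1e6 * 4 / 1000 bits
= 4000000 bits
= 500000 bytes
= 488.2812 KB
BDP = 4000000 bits (500000 bytes)


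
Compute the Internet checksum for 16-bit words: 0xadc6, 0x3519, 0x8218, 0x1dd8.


Sum all words (with carry folding):
+ 0xadc6 = 0xadc6
+ 0x3519 = 0xe2df
+ 0x8218 = 0x64f8
+ 0x1dd8 = 0x82d0
One's complement: ~0x82d0
Checksum = 0x7d2f


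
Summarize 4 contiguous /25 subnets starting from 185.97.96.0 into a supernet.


Original prefix: /25
Number of subnets: 4 = 2^2
New prefix = 25 - 2 = 23
Supernet: 185.97.96.0/23


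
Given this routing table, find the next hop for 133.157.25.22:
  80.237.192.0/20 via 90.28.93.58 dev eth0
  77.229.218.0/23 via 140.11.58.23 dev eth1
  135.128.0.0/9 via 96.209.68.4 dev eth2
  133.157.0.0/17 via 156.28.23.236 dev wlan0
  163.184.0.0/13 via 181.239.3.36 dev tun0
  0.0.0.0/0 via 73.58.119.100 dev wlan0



Longest prefix match for 133.157.25.22:
  /20 80.237.192.0: no
  /23 77.229.218.0: no
  /9 135.128.0.0: no
  /17 133.157.0.0: MATCH
  /13 163.184.0.0: no
  /0 0.0.0.0: MATCH
Selected: next-hop 156.28.23.236 via wlan0 (matched /17)


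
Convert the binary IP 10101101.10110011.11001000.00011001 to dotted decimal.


10101101 = 173
10110011 = 179
11001000 = 200
00011001 = 25
IP: 173.179.200.25


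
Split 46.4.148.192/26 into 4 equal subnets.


New prefix = 26 + 2 = 28
Each subnet has 16 addresses
  46.4.148.192/28
  46.4.148.208/28
  46.4.148.224/28
  46.4.148.240/28
Subnets: 46.4.148.192/28, 46.4.148.208/28, 46.4.148.224/28, 46.4.148.240/28


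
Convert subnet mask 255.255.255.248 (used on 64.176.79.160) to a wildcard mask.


Subnet mask: 255.255.255.248
Wildcard = 255.255.255.255 - subnet mask
255 - 255 = 0
255 - 255 = 0
255 - 255 = 0
255 - 248 = 7
Wildcard: 0.0.0.7


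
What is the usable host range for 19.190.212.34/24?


Network: 19.190.212.0
Broadcast: 19.190.212.255
First usable = network + 1
Last usable = broadcast - 1
Range: 19.190.212.1 to 19.190.212.254


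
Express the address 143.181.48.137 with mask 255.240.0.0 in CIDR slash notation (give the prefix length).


Binary: 11111111.11110000.00000000.00000000
Count leading 1s
Prefix: /12


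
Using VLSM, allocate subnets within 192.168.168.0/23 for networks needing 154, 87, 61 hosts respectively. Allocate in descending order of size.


154 hosts -> /24 (254 usable): 192.168.168.0/24
87 hosts -> /25 (126 usable): 192.168.169.0/25
61 hosts -> /26 (62 usable): 192.168.169.128/26
Allocation: 192.168.168.0/24 (154 hosts, 254 usable); 192.168.169.0/25 (87 hosts, 126 usable); 192.168.169.128/26 (61 hosts, 62 usable)


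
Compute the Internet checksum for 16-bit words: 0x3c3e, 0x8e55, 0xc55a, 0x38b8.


Sum all words (with carry folding):
+ 0x3c3e = 0x3c3e
+ 0x8e55 = 0xca93
+ 0xc55a = 0x8fee
+ 0x38b8 = 0xc8a6
One's complement: ~0xc8a6
Checksum = 0x3759


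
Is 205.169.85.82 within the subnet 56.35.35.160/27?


Subnet network: 56.35.35.160
Test IP AND mask: 205.169.85.64
No, 205.169.85.82 is not in 56.35.35.160/27


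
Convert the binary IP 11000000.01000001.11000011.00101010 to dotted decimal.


11000000 = 192
01000001 = 65
11000011 = 195
00101010 = 42
IP: 192.65.195.42


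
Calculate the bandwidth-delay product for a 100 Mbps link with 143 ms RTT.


BDP = bandwidth * RTT
= 100 Mbps * 143 ms
= 100 * 1e6 * 143 / 1000 bits
= 14300000 bits
= 1787500 bytes
= 1745.6055 KB
BDP = 14300000 bits (1787500 bytes)


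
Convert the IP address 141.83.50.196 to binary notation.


141 = 10001101
83 = 01010011
50 = 00110010
196 = 11000100
Binary: 10001101.01010011.00110010.11000100


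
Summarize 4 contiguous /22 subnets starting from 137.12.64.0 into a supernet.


Original prefix: /22
Number of subnets: 4 = 2^2
New prefix = 22 - 2 = 20
Supernet: 137.12.64.0/20


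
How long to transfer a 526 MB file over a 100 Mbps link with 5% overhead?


Effective throughput = 100 * (1 - 5/100) = 95 Mbps
File size in Mb = 526 * 8 = 4208 Mb
Time = 4208 / 95
Time = 44.2947 seconds


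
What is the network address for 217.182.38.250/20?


IP:   11011001.10110110.00100110.11111010
Mask: 11111111.11111111.11110000.00000000
AND operation:
Net:  11011001.10110110.00100000.00000000
Network: 217.182.32.0/20


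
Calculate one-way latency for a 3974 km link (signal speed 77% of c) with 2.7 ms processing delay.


Speed = 0.77 * 3e5 km/s = 231000 km/s
Propagation delay = 3974 / 231000 = 0.0172 s = 17.2035 ms
Processing delay = 2.7 ms
Total one-way latency = 19.9035 ms


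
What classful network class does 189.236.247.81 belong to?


First octet: 189
Binary: 10111101
10xxxxxx -> Class B (128-191)
Class B, default mask 255.255.0.0 (/16)


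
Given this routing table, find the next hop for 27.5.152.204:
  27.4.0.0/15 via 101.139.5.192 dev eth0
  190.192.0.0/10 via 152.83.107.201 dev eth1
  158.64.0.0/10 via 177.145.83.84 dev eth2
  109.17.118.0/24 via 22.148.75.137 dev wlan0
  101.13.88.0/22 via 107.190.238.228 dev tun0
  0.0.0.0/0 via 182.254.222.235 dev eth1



Longest prefix match for 27.5.152.204:
  /15 27.4.0.0: MATCH
  /10 190.192.0.0: no
  /10 158.64.0.0: no
  /24 109.17.118.0: no
  /22 101.13.88.0: no
  /0 0.0.0.0: MATCH
Selected: next-hop 101.139.5.192 via eth0 (matched /15)


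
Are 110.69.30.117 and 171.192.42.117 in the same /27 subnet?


Mask: 255.255.255.224
110.69.30.117 AND mask = 110.69.30.96
171.192.42.117 AND mask = 171.192.42.96
No, different subnets (110.69.30.96 vs 171.192.42.96)


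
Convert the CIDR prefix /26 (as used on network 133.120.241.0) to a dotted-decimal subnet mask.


/26 means 26 network bits, 6 host bits
Binary: 11111111111111111111111111000000
Mask: 255.255.255.192


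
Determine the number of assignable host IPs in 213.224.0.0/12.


Host bits = 32 - 12 = 20
Total addresses = 2^20 = 1048576
Usable = total - 2 (network and broadcast)
Usable hosts: 1048574


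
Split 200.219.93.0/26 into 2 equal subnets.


New prefix = 26 + 1 = 27
Each subnet has 32 addresses
  200.219.93.0/27
  200.219.93.32/27
Subnets: 200.219.93.0/27, 200.219.93.32/27


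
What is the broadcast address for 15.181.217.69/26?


Network: 15.181.217.64/26
Host bits = 6
Set all host bits to 1:
Broadcast: 15.181.217.127


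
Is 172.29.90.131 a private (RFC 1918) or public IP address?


RFC 1918 private ranges:
  10.0.0.0/8 (10.0.0.0 - 10.255.255.255)
  172.16.0.0/12 (172.16.0.0 - 172.31.255.255)
  192.168.0.0/16 (192.168.0.0 - 192.168.255.255)
Private (in 172.16.0.0/12)


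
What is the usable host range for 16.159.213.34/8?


Network: 16.0.0.0
Broadcast: 16.255.255.255
First usable = network + 1
Last usable = broadcast - 1
Range: 16.0.0.1 to 16.255.255.254


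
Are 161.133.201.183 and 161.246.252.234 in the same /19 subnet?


Mask: 255.255.224.0
161.133.201.183 AND mask = 161.133.192.0
161.246.252.234 AND mask = 161.246.224.0
No, different subnets (161.133.192.0 vs 161.246.224.0)


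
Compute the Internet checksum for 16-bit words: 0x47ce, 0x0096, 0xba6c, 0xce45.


Sum all words (with carry folding):
+ 0x47ce = 0x47ce
+ 0x0096 = 0x4864
+ 0xba6c = 0x02d1
+ 0xce45 = 0xd116
One's complement: ~0xd116
Checksum = 0x2ee9


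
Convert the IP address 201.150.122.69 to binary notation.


201 = 11001001
150 = 10010110
122 = 01111010
69 = 01000101
Binary: 11001001.10010110.01111010.01000101


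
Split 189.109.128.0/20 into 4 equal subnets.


New prefix = 20 + 2 = 22
Each subnet has 1024 addresses
  189.109.128.0/22
  189.109.132.0/22
  189.109.136.0/22
  189.109.140.0/22
Subnets: 189.109.128.0/22, 189.109.132.0/22, 189.109.136.0/22, 189.109.140.0/22


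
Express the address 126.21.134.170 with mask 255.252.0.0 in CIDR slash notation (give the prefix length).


Binary: 11111111.11111100.00000000.00000000
Count leading 1s
Prefix: /14


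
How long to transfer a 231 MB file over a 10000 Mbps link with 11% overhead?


Effective throughput = 10000 * (1 - 11/100) = 8900 Mbps
File size in Mb = 231 * 8 = 1848 Mb
Time = 1848 / 8900
Time = 0.2076 seconds


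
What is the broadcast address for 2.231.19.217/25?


Network: 2.231.19.128/25
Host bits = 7
Set all host bits to 1:
Broadcast: 2.231.19.255


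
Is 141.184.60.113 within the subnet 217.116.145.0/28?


Subnet network: 217.116.145.0
Test IP AND mask: 141.184.60.112
No, 141.184.60.113 is not in 217.116.145.0/28


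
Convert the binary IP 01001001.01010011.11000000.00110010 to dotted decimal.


01001001 = 73
01010011 = 83
11000000 = 192
00110010 = 50
IP: 73.83.192.50


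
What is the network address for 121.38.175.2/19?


IP:   01111001.00100110.10101111.00000010
Mask: 11111111.11111111.11100000.00000000
AND operation:
Net:  01111001.00100110.10100000.00000000
Network: 121.38.160.0/19


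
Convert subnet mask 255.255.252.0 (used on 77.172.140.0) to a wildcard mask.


Subnet mask: 255.255.252.0
Wildcard = 255.255.255.255 - subnet mask
255 - 255 = 0
255 - 255 = 0
255 - 252 = 3
255 - 0 = 255
Wildcard: 0.0.3.255


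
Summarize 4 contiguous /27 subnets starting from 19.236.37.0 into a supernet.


Original prefix: /27
Number of subnets: 4 = 2^2
New prefix = 27 - 2 = 25
Supernet: 19.236.37.0/25


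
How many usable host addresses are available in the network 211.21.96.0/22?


Host bits = 32 - 22 = 10
Total addresses = 2^10 = 1024
Usable = total - 2 (network and broadcast)
Usable hosts: 1022


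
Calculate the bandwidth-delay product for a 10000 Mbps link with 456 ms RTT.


BDP = bandwidth * RTT
= 10000 Mbps * 456 ms
= 10000 * 1e6 * 456 / 1000 bits
= 4560000000 bits
= 570000000 bytes
= 556640.625 KB
BDP = 4560000000 bits (570000000 bytes)


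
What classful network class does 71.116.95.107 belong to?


First octet: 71
Binary: 01000111
0xxxxxxx -> Class A (1-126)
Class A, default mask 255.0.0.0 (/8)


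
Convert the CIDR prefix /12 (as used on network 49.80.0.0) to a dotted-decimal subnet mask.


/12 means 12 network bits, 20 host bits
Binary: 11111111111100000000000000000000
Mask: 255.240.0.0


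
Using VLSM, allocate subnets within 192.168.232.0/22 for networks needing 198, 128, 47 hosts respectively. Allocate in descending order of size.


198 hosts -> /24 (254 usable): 192.168.232.0/24
128 hosts -> /24 (254 usable): 192.168.233.0/24
47 hosts -> /26 (62 usable): 192.168.234.0/26
Allocation: 192.168.232.0/24 (198 hosts, 254 usable); 192.168.233.0/24 (128 hosts, 254 usable); 192.168.234.0/26 (47 hosts, 62 usable)


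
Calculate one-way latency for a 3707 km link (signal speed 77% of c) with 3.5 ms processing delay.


Speed = 0.77 * 3e5 km/s = 231000 km/s
Propagation delay = 3707 / 231000 = 0.016 s = 16.0476 ms
Processing delay = 3.5 ms
Total one-way latency = 19.5476 ms


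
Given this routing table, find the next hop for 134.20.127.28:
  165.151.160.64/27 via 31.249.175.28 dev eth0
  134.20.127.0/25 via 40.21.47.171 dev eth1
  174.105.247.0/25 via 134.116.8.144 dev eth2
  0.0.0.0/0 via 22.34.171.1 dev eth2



Longest prefix match for 134.20.127.28:
  /27 165.151.160.64: no
  /25 134.20.127.0: MATCH
  /25 174.105.247.0: no
  /0 0.0.0.0: MATCH
Selected: next-hop 40.21.47.171 via eth1 (matched /25)


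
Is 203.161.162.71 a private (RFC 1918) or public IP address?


RFC 1918 private ranges:
  10.0.0.0/8 (10.0.0.0 - 10.255.255.255)
  172.16.0.0/12 (172.16.0.0 - 172.31.255.255)
  192.168.0.0/16 (192.168.0.0 - 192.168.255.255)
Public (not in any RFC 1918 range)


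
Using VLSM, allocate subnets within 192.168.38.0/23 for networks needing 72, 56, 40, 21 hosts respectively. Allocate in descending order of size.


72 hosts -> /25 (126 usable): 192.168.38.0/25
56 hosts -> /26 (62 usable): 192.168.38.128/26
40 hosts -> /26 (62 usable): 192.168.38.192/26
21 hosts -> /27 (30 usable): 192.168.39.0/27
Allocation: 192.168.38.0/25 (72 hosts, 126 usable); 192.168.38.128/26 (56 hosts, 62 usable); 192.168.38.192/26 (40 hosts, 62 usable); 192.168.39.0/27 (21 hosts, 30 usable)


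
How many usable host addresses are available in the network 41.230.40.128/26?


Host bits = 32 - 26 = 6
Total addresses = 2^6 = 64
Usable = total - 2 (network and broadcast)
Usable hosts: 62


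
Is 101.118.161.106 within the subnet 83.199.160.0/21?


Subnet network: 83.199.160.0
Test IP AND mask: 101.118.160.0
No, 101.118.161.106 is not in 83.199.160.0/21


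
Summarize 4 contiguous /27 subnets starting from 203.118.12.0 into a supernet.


Original prefix: /27
Number of subnets: 4 = 2^2
New prefix = 27 - 2 = 25
Supernet: 203.118.12.0/25


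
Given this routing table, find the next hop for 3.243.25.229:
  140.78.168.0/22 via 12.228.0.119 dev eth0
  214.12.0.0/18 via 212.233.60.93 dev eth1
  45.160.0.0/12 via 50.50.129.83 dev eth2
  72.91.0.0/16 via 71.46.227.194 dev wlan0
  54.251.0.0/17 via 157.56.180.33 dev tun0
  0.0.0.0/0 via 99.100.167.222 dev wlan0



Longest prefix match for 3.243.25.229:
  /22 140.78.168.0: no
  /18 214.12.0.0: no
  /12 45.160.0.0: no
  /16 72.91.0.0: no
  /17 54.251.0.0: no
  /0 0.0.0.0: MATCH
Selected: next-hop 99.100.167.222 via wlan0 (matched /0)


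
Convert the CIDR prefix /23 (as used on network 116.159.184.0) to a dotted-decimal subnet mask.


/23 means 23 network bits, 9 host bits
Binary: 11111111111111111111111000000000
Mask: 255.255.254.0


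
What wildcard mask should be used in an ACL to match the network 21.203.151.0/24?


Subnet mask: 255.255.255.0
Wildcard = 255.255.255.255 - subnet mask
255 - 255 = 0
255 - 255 = 0
255 - 255 = 0
255 - 0 = 255
Wildcard: 0.0.0.255


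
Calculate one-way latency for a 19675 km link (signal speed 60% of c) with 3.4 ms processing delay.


Speed = 0.6 * 3e5 km/s = 180000 km/s
Propagation delay = 19675 / 180000 = 0.1093 s = 109.3056 ms
Processing delay = 3.4 ms
Total one-way latency = 112.7056 ms


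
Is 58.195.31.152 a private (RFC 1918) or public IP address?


RFC 1918 private ranges:
  10.0.0.0/8 (10.0.0.0 - 10.255.255.255)
  172.16.0.0/12 (172.16.0.0 - 172.31.255.255)
  192.168.0.0/16 (192.168.0.0 - 192.168.255.255)
Public (not in any RFC 1918 range)


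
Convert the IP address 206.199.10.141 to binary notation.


206 = 11001110
199 = 11000111
10 = 00001010
141 = 10001101
Binary: 11001110.11000111.00001010.10001101


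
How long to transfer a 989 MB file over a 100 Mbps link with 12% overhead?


Effective throughput = 100 * (1 - 12/100) = 88 Mbps
File size in Mb = 989 * 8 = 7912 Mb
Time = 7912 / 88
Time = 89.9091 seconds


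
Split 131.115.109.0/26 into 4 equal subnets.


New prefix = 26 + 2 = 28
Each subnet has 16 addresses
  131.115.109.0/28
  131.115.109.16/28
  131.115.109.32/28
  131.115.109.48/28
Subnets: 131.115.109.0/28, 131.115.109.16/28, 131.115.109.32/28, 131.115.109.48/28


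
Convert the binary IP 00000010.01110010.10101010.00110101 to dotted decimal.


00000010 = 2
01110010 = 114
10101010 = 170
00110101 = 53
IP: 2.114.170.53


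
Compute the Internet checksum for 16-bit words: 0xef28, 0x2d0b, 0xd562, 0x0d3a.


Sum all words (with carry folding):
+ 0xef28 = 0xef28
+ 0x2d0b = 0x1c34
+ 0xd562 = 0xf196
+ 0x0d3a = 0xfed0
One's complement: ~0xfed0
Checksum = 0x012f


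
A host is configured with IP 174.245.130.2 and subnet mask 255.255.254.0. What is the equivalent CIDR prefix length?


Binary: 11111111.11111111.11111110.00000000
Count leading 1s
Prefix: /23


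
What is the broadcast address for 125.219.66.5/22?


Network: 125.219.64.0/22
Host bits = 10
Set all host bits to 1:
Broadcast: 125.219.67.255


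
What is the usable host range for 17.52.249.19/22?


Network: 17.52.248.0
Broadcast: 17.52.251.255
First usable = network + 1
Last usable = broadcast - 1
Range: 17.52.248.1 to 17.52.251.254


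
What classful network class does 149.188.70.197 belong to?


First octet: 149
Binary: 10010101
10xxxxxx -> Class B (128-191)
Class B, default mask 255.255.0.0 (/16)


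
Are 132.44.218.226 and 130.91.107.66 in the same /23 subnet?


Mask: 255.255.254.0
132.44.218.226 AND mask = 132.44.218.0
130.91.107.66 AND mask = 130.91.106.0
No, different subnets (132.44.218.0 vs 130.91.106.0)


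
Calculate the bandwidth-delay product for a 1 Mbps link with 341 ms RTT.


BDP = bandwidth * RTT
= 1 Mbps * 341 ms
= 1 * 1e6 * 341 / 1000 bits
= 341000 bits
= 42625 bytes
= 41.626 KB
BDP = 341000 bits (42625 bytes)


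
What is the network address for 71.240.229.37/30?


IP:   01000111.11110000.11100101.00100101
Mask: 11111111.11111111.11111111.11111100
AND operation:
Net:  01000111.11110000.11100101.00100100
Network: 71.240.229.36/30


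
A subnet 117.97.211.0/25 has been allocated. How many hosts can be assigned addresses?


Host bits = 32 - 25 = 7
Total addresses = 2^7 = 128
Usable = total - 2 (network and broadcast)
Usable hosts: 126


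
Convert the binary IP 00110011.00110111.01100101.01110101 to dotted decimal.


00110011 = 51
00110111 = 55
01100101 = 101
01110101 = 117
IP: 51.55.101.117


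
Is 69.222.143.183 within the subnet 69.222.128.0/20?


Subnet network: 69.222.128.0
Test IP AND mask: 69.222.128.0
Yes, 69.222.143.183 is in 69.222.128.0/20


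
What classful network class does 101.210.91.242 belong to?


First octet: 101
Binary: 01100101
0xxxxxxx -> Class A (1-126)
Class A, default mask 255.0.0.0 (/8)


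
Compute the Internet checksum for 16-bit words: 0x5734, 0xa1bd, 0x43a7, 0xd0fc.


Sum all words (with carry folding):
+ 0x5734 = 0x5734
+ 0xa1bd = 0xf8f1
+ 0x43a7 = 0x3c99
+ 0xd0fc = 0x0d96
One's complement: ~0x0d96
Checksum = 0xf269


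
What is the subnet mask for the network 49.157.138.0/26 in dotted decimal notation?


/26 means 26 network bits, 6 host bits
Binary: 11111111111111111111111111000000
Mask: 255.255.255.192


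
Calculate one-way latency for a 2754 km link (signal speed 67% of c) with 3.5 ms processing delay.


Speed = 0.67 * 3e5 km/s = 201000 km/s
Propagation delay = 2754 / 201000 = 0.0137 s = 13.7015 ms
Processing delay = 3.5 ms
Total one-way latency = 17.2015 ms


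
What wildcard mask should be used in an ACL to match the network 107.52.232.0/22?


Subnet mask: 255.255.252.0
Wildcard = 255.255.255.255 - subnet mask
255 - 255 = 0
255 - 255 = 0
255 - 252 = 3
255 - 0 = 255
Wildcard: 0.0.3.255


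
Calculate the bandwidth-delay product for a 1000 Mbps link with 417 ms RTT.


BDP = bandwidth * RTT
= 1000 Mbps * 417 ms
= 1000 * 1e6 * 417 / 1000 bits
= 417000000 bits
= 52125000 bytes
= 50903.3203 KB
BDP = 417000000 bits (52125000 bytes)


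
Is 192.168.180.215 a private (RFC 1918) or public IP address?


RFC 1918 private ranges:
  10.0.0.0/8 (10.0.0.0 - 10.255.255.255)
  172.16.0.0/12 (172.16.0.0 - 172.31.255.255)
  192.168.0.0/16 (192.168.0.0 - 192.168.255.255)
Private (in 192.168.0.0/16)


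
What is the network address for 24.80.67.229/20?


IP:   00011000.01010000.01000011.11100101
Mask: 11111111.11111111.11110000.00000000
AND operation:
Net:  00011000.01010000.01000000.00000000
Network: 24.80.64.0/20


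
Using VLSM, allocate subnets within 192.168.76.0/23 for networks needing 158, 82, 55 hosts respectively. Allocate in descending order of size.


158 hosts -> /24 (254 usable): 192.168.76.0/24
82 hosts -> /25 (126 usable): 192.168.77.0/25
55 hosts -> /26 (62 usable): 192.168.77.128/26
Allocation: 192.168.76.0/24 (158 hosts, 254 usable); 192.168.77.0/25 (82 hosts, 126 usable); 192.168.77.128/26 (55 hosts, 62 usable)


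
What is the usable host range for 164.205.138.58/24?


Network: 164.205.138.0
Broadcast: 164.205.138.255
First usable = network + 1
Last usable = broadcast - 1
Range: 164.205.138.1 to 164.205.138.254


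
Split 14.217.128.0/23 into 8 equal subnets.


New prefix = 23 + 3 = 26
Each subnet has 64 addresses
  14.217.128.0/26
  14.217.128.64/26
  14.217.128.128/26
  14.217.128.192/26
  14.217.129.0/26
  14.217.129.64/26
  14.217.129.128/26
  14.217.129.192/26
Subnets: 14.217.128.0/26, 14.217.128.64/26, 14.217.128.128/26, 14.217.128.192/26, 14.217.129.0/26, 14.217.129.64/26, 14.217.129.128/26, 14.217.129.192/26


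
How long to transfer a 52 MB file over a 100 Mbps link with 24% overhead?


Effective throughput = 100 * (1 - 24/100) = 76 Mbps
File size in Mb = 52 * 8 = 416 Mb
Time = 416 / 76
Time = 5.4737 seconds


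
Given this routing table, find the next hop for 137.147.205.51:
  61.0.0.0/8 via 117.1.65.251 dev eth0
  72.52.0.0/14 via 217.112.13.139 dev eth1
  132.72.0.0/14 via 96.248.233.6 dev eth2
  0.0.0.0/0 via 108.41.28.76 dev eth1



Longest prefix match for 137.147.205.51:
  /8 61.0.0.0: no
  /14 72.52.0.0: no
  /14 132.72.0.0: no
  /0 0.0.0.0: MATCH
Selected: next-hop 108.41.28.76 via eth1 (matched /0)


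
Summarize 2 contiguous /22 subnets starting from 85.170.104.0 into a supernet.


Original prefix: /22
Number of subnets: 2 = 2^1
New prefix = 22 - 1 = 21
Supernet: 85.170.104.0/21


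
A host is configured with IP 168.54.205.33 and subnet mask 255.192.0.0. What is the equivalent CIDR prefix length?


Binary: 11111111.11000000.00000000.00000000
Count leading 1s
Prefix: /10


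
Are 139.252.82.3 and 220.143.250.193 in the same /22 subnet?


Mask: 255.255.252.0
139.252.82.3 AND mask = 139.252.80.0
220.143.250.193 AND mask = 220.143.248.0
No, different subnets (139.252.80.0 vs 220.143.248.0)


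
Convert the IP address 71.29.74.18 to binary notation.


71 = 01000111
29 = 00011101
74 = 01001010
18 = 00010010
Binary: 01000111.00011101.01001010.00010010


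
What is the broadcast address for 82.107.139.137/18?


Network: 82.107.128.0/18
Host bits = 14
Set all host bits to 1:
Broadcast: 82.107.191.255


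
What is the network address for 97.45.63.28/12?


IP:   01100001.00101101.00111111.00011100
Mask: 11111111.11110000.00000000.00000000
AND operation:
Net:  01100001.00100000.00000000.00000000
Network: 97.32.0.0/12


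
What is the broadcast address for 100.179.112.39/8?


Network: 100.0.0.0/8
Host bits = 24
Set all host bits to 1:
Broadcast: 100.255.255.255


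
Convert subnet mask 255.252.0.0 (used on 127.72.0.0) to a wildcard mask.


Subnet mask: 255.252.0.0
Wildcard = 255.255.255.255 - subnet mask
255 - 255 = 0
255 - 252 = 3
255 - 0 = 255
255 - 0 = 255
Wildcard: 0.3.255.255


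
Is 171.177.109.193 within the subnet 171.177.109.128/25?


Subnet network: 171.177.109.128
Test IP AND mask: 171.177.109.128
Yes, 171.177.109.193 is in 171.177.109.128/25


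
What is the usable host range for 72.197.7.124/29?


Network: 72.197.7.120
Broadcast: 72.197.7.127
First usable = network + 1
Last usable = broadcast - 1
Range: 72.197.7.121 to 72.197.7.126


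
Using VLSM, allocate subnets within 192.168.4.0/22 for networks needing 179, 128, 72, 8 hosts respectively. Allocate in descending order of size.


179 hosts -> /24 (254 usable): 192.168.4.0/24
128 hosts -> /24 (254 usable): 192.168.5.0/24
72 hosts -> /25 (126 usable): 192.168.6.0/25
8 hosts -> /28 (14 usable): 192.168.6.128/28
Allocation: 192.168.4.0/24 (179 hosts, 254 usable); 192.168.5.0/24 (128 hosts, 254 usable); 192.168.6.0/25 (72 hosts, 126 usable); 192.168.6.128/28 (8 hosts, 14 usable)


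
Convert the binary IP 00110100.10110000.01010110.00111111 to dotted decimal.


00110100 = 52
10110000 = 176
01010110 = 86
00111111 = 63
IP: 52.176.86.63


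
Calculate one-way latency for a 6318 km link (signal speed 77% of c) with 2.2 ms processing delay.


Speed = 0.77 * 3e5 km/s = 231000 km/s
Propagation delay = 6318 / 231000 = 0.0274 s = 27.3506 ms
Processing delay = 2.2 ms
Total one-way latency = 29.5506 ms


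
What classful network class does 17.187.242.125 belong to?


First octet: 17
Binary: 00010001
0xxxxxxx -> Class A (1-126)
Class A, default mask 255.0.0.0 (/8)


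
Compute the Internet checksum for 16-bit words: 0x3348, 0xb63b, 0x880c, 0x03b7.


Sum all words (with carry folding):
+ 0x3348 = 0x3348
+ 0xb63b = 0xe983
+ 0x880c = 0x7190
+ 0x03b7 = 0x7547
One's complement: ~0x7547
Checksum = 0x8ab8


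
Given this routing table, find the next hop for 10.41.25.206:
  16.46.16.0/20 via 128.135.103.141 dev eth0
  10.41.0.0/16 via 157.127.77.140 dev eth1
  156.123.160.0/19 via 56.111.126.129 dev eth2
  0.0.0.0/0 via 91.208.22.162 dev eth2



Longest prefix match for 10.41.25.206:
  /20 16.46.16.0: no
  /16 10.41.0.0: MATCH
  /19 156.123.160.0: no
  /0 0.0.0.0: MATCH
Selected: next-hop 157.127.77.140 via eth1 (matched /16)


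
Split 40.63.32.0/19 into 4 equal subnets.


New prefix = 19 + 2 = 21
Each subnet has 2048 addresses
  40.63.32.0/21
  40.63.40.0/21
  40.63.48.0/21
  40.63.56.0/21
Subnets: 40.63.32.0/21, 40.63.40.0/21, 40.63.48.0/21, 40.63.56.0/21


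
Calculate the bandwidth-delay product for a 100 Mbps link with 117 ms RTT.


BDP = bandwidth * RTT
= 100 Mbps * 117 ms
= 100 * 1e6 * 117 / 1000 bits
= 11700000 bits
= 1462500 bytes
= 1428.2227 KB
BDP = 11700000 bits (1462500 bytes)


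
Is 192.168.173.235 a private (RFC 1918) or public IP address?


RFC 1918 private ranges:
  10.0.0.0/8 (10.0.0.0 - 10.255.255.255)
  172.16.0.0/12 (172.16.0.0 - 172.31.255.255)
  192.168.0.0/16 (192.168.0.0 - 192.168.255.255)
Private (in 192.168.0.0/16)


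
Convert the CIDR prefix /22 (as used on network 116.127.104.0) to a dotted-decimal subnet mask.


/22 means 22 network bits, 10 host bits
Binary: 11111111111111111111110000000000
Mask: 255.255.252.0


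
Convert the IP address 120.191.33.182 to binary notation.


120 = 01111000
191 = 10111111
33 = 00100001
182 = 10110110
Binary: 01111000.10111111.00100001.10110110


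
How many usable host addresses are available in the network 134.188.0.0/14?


Host bits = 32 - 14 = 18
Total addresses = 2^18 = 262144
Usable = total - 2 (network and broadcast)
Usable hosts: 262142


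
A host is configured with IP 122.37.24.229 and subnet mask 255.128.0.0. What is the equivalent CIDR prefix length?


Binary: 11111111.10000000.00000000.00000000
Count leading 1s
Prefix: /9


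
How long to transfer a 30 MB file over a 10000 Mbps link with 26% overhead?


Effective throughput = 10000 * (1 - 26/100) = 7400 Mbps
File size in Mb = 30 * 8 = 240 Mb
Time = 240 / 7400
Time = 0.0324 seconds


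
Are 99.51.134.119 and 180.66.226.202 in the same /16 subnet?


Mask: 255.255.0.0
99.51.134.119 AND mask = 99.51.0.0
180.66.226.202 AND mask = 180.66.0.0
No, different subnets (99.51.0.0 vs 180.66.0.0)


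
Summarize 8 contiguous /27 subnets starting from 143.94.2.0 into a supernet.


Original prefix: /27
Number of subnets: 8 = 2^3
New prefix = 27 - 3 = 24
Supernet: 143.94.2.0/24


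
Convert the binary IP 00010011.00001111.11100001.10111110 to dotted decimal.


00010011 = 19
00001111 = 15
11100001 = 225
10111110 = 190
IP: 19.15.225.190


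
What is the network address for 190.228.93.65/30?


IP:   10111110.11100100.01011101.01000001
Mask: 11111111.11111111.11111111.11111100
AND operation:
Net:  10111110.11100100.01011101.01000000
Network: 190.228.93.64/30


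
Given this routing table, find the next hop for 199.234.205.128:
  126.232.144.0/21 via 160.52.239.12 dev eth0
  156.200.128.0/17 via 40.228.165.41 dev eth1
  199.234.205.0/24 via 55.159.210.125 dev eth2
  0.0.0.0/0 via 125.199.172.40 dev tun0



Longest prefix match for 199.234.205.128:
  /21 126.232.144.0: no
  /17 156.200.128.0: no
  /24 199.234.205.0: MATCH
  /0 0.0.0.0: MATCH
Selected: next-hop 55.159.210.125 via eth2 (matched /24)


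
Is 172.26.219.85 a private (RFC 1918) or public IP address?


RFC 1918 private ranges:
  10.0.0.0/8 (10.0.0.0 - 10.255.255.255)
  172.16.0.0/12 (172.16.0.0 - 172.31.255.255)
  192.168.0.0/16 (192.168.0.0 - 192.168.255.255)
Private (in 172.16.0.0/12)


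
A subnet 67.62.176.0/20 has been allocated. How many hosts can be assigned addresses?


Host bits = 32 - 20 = 12
Total addresses = 2^12 = 4096
Usable = total - 2 (network and broadcast)
Usable hosts: 4094


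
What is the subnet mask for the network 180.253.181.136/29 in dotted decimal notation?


/29 means 29 network bits, 3 host bits
Binary: 11111111111111111111111111111000
Mask: 255.255.255.248


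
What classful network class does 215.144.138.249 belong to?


First octet: 215
Binary: 11010111
110xxxxx -> Class C (192-223)
Class C, default mask 255.255.255.0 (/24)


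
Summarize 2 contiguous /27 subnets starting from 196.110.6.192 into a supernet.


Original prefix: /27
Number of subnets: 2 = 2^1
New prefix = 27 - 1 = 26
Supernet: 196.110.6.192/26


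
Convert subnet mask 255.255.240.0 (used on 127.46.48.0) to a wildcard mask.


Subnet mask: 255.255.240.0
Wildcard = 255.255.255.255 - subnet mask
255 - 255 = 0
255 - 255 = 0
255 - 240 = 15
255 - 0 = 255
Wildcard: 0.0.15.255


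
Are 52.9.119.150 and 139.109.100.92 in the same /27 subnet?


Mask: 255.255.255.224
52.9.119.150 AND mask = 52.9.119.128
139.109.100.92 AND mask = 139.109.100.64
No, different subnets (52.9.119.128 vs 139.109.100.64)


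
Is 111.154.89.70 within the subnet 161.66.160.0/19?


Subnet network: 161.66.160.0
Test IP AND mask: 111.154.64.0
No, 111.154.89.70 is not in 161.66.160.0/19


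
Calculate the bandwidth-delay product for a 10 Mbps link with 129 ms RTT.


BDP = bandwidth * RTT
= 10 Mbps * 129 ms
= 10 * 1e6 * 129 / 1000 bits
= 1290000 bits
= 161250 bytes
= 157.4707 KB
BDP = 1290000 bits (161250 bytes)


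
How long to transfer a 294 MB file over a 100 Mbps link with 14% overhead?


Effective throughput = 100 * (1 - 14/100) = 86 Mbps
File size in Mb = 294 * 8 = 2352 Mb
Time = 2352 / 86
Time = 27.3488 seconds


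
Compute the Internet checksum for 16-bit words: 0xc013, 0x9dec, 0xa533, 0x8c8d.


Sum all words (with carry folding):
+ 0xc013 = 0xc013
+ 0x9dec = 0x5e00
+ 0xa533 = 0x0334
+ 0x8c8d = 0x8fc1
One's complement: ~0x8fc1
Checksum = 0x703e


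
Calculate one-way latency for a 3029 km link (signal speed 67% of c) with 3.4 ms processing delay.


Speed = 0.67 * 3e5 km/s = 201000 km/s
Propagation delay = 3029 / 201000 = 0.0151 s = 15.0697 ms
Processing delay = 3.4 ms
Total one-way latency = 18.4697 ms


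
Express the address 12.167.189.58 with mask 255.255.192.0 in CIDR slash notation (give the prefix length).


Binary: 11111111.11111111.11000000.00000000
Count leading 1s
Prefix: /18


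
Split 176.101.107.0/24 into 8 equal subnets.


New prefix = 24 + 3 = 27
Each subnet has 32 addresses
  176.101.107.0/27
  176.101.107.32/27
  176.101.107.64/27
  176.101.107.96/27
  176.101.107.128/27
  176.101.107.160/27
  176.101.107.192/27
  176.101.107.224/27
Subnets: 176.101.107.0/27, 176.101.107.32/27, 176.101.107.64/27, 176.101.107.96/27, 176.101.107.128/27, 176.101.107.160/27, 176.101.107.192/27, 176.101.107.224/27


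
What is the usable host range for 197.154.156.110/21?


Network: 197.154.152.0
Broadcast: 197.154.159.255
First usable = network + 1
Last usable = broadcast - 1
Range: 197.154.152.1 to 197.154.159.254


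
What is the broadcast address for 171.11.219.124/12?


Network: 171.0.0.0/12
Host bits = 20
Set all host bits to 1:
Broadcast: 171.15.255.255


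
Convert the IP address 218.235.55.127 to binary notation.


218 = 11011010
235 = 11101011
55 = 00110111
127 = 01111111
Binary: 11011010.11101011.00110111.01111111


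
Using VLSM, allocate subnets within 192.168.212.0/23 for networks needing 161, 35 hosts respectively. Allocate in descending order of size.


161 hosts -> /24 (254 usable): 192.168.212.0/24
35 hosts -> /26 (62 usable): 192.168.213.0/26
Allocation: 192.168.212.0/24 (161 hosts, 254 usable); 192.168.213.0/26 (35 hosts, 62 usable)


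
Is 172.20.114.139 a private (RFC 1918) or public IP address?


RFC 1918 private ranges:
  10.0.0.0/8 (10.0.0.0 - 10.255.255.255)
  172.16.0.0/12 (172.16.0.0 - 172.31.255.255)
  192.168.0.0/16 (192.168.0.0 - 192.168.255.255)
Private (in 172.16.0.0/12)


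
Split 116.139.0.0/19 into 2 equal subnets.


New prefix = 19 + 1 = 20
Each subnet has 4096 addresses
  116.139.0.0/20
  116.139.16.0/20
Subnets: 116.139.0.0/20, 116.139.16.0/20


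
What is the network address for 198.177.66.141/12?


IP:   11000110.10110001.01000010.10001101
Mask: 11111111.11110000.00000000.00000000
AND operation:
Net:  11000110.10110000.00000000.00000000
Network: 198.176.0.0/12


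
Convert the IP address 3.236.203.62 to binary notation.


3 = 00000011
236 = 11101100
203 = 11001011
62 = 00111110
Binary: 00000011.11101100.11001011.00111110


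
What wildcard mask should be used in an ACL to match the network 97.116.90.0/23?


Subnet mask: 255.255.254.0
Wildcard = 255.255.255.255 - subnet mask
255 - 255 = 0
255 - 255 = 0
255 - 254 = 1
255 - 0 = 255
Wildcard: 0.0.1.255


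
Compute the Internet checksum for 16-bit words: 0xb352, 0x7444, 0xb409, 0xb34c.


Sum all words (with carry folding):
+ 0xb352 = 0xb352
+ 0x7444 = 0x2797
+ 0xb409 = 0xdba0
+ 0xb34c = 0x8eed
One's complement: ~0x8eed
Checksum = 0x7112


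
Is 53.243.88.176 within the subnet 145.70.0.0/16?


Subnet network: 145.70.0.0
Test IP AND mask: 53.243.0.0
No, 53.243.88.176 is not in 145.70.0.0/16


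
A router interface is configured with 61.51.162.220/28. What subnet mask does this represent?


/28 means 28 network bits, 4 host bits
Binary: 11111111111111111111111111110000
Mask: 255.255.255.240


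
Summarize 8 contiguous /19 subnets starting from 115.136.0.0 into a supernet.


Original prefix: /19
Number of subnets: 8 = 2^3
New prefix = 19 - 3 = 16
Supernet: 115.136.0.0/16


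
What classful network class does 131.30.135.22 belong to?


First octet: 131
Binary: 10000011
10xxxxxx -> Class B (128-191)
Class B, default mask 255.255.0.0 (/16)


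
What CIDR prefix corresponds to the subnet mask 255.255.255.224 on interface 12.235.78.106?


Binary: 11111111.11111111.11111111.11100000
Count leading 1s
Prefix: /27


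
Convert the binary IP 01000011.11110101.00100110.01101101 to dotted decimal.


01000011 = 67
11110101 = 245
00100110 = 38
01101101 = 109
IP: 67.245.38.109


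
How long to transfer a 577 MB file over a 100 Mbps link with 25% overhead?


Effective throughput = 100 * (1 - 25/100) = 75 Mbps
File size in Mb = 577 * 8 = 4616 Mb
Time = 4616 / 75
Time = 61.5467 seconds


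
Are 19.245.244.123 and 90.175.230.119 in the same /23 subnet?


Mask: 255.255.254.0
19.245.244.123 AND mask = 19.245.244.0
90.175.230.119 AND mask = 90.175.230.0
No, different subnets (19.245.244.0 vs 90.175.230.0)


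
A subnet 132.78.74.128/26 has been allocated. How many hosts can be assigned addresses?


Host bits = 32 - 26 = 6
Total addresses = 2^6 = 64
Usable = total - 2 (network and broadcast)
Usable hosts: 62


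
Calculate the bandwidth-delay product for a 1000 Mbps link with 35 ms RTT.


BDP = bandwidth * RTT
= 1000 Mbps * 35 ms
= 1000 * 1e6 * 35 / 1000 bits
= 35000000 bits
= 4375000 bytes
= 4272.4609 KB
BDP = 35000000 bits (4375000 bytes)


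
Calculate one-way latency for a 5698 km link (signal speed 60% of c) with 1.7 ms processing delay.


Speed = 0.6 * 3e5 km/s = 180000 km/s
Propagation delay = 5698 / 180000 = 0.0317 s = 31.6556 ms
Processing delay = 1.7 ms
Total one-way latency = 33.3556 ms


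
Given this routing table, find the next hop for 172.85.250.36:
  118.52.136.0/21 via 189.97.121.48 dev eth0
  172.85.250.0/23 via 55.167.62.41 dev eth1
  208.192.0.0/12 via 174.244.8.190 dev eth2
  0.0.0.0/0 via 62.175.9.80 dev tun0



Longest prefix match for 172.85.250.36:
  /21 118.52.136.0: no
  /23 172.85.250.0: MATCH
  /12 208.192.0.0: no
  /0 0.0.0.0: MATCH
Selected: next-hop 55.167.62.41 via eth1 (matched /23)


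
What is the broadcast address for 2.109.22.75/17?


Network: 2.109.0.0/17
Host bits = 15
Set all host bits to 1:
Broadcast: 2.109.127.255


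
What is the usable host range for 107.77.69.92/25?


Network: 107.77.69.0
Broadcast: 107.77.69.127
First usable = network + 1
Last usable = broadcast - 1
Range: 107.77.69.1 to 107.77.69.126


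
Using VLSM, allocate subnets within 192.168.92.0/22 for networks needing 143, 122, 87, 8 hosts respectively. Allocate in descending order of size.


143 hosts -> /24 (254 usable): 192.168.92.0/24
122 hosts -> /25 (126 usable): 192.168.93.0/25
87 hosts -> /25 (126 usable): 192.168.93.128/25
8 hosts -> /28 (14 usable): 192.168.94.0/28
Allocation: 192.168.92.0/24 (143 hosts, 254 usable); 192.168.93.0/25 (122 hosts, 126 usable); 192.168.93.128/25 (87 hosts, 126 usable); 192.168.94.0/28 (8 hosts, 14 usable)


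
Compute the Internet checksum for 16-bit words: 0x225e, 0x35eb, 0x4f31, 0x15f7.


Sum all words (with carry folding):
+ 0x225e = 0x225e
+ 0x35eb = 0x5849
+ 0x4f31 = 0xa77a
+ 0x15f7 = 0xbd71
One's complement: ~0xbd71
Checksum = 0x428e
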